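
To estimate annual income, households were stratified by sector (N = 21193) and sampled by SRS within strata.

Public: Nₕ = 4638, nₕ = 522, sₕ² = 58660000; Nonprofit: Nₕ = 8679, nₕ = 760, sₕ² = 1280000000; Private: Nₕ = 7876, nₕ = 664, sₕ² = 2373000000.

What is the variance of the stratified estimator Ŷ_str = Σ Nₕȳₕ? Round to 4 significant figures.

3.209 × 10^14

Var(Ŷ_str) = Σₕ Nₕ²(1 − fₕ)sₕ²/nₕ.
Public: 4638²·(1 − 522/4638)·58660000/522 = 2.1452488 × 10^12.
Nonprofit: 8679²·(1 − 760/8679)·1280000000/760 = 1.1575411 × 10^14.
Private: 7876²·(1 − 664/7876)·2373000000/664 = 2.0299768 × 10^14.
Sum = 3.2089704 × 10^14.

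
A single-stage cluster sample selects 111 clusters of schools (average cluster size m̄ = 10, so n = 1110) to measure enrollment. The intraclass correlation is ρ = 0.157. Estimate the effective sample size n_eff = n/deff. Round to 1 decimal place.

deff = 1 + (10 − 1)·0.157 = 1 + 1.413 = 2.413.
n_eff = 1110 / 2.413 = 460.0.

460.0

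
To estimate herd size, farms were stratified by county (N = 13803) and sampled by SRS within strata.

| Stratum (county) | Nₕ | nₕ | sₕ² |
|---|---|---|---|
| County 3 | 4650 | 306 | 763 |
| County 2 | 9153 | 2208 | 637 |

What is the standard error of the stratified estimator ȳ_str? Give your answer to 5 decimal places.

Var(ȳ_str) = Σₕ Wₕ²(1 − fₕ)sₕ²/nₕ with Wₕ = Nₕ/N, N = 13803.
County 3: Wₕ = 0.33688329; term = 0.33688329²·(1 − 0.06580645)·763/306 = 0.26436192.
County 2: Wₕ = 0.66311671; term = 0.66311671²·(1 − 0.24123238)·637/2208 = 0.096256286.
Sum = 0.36061821.
SE = √(0.36061821) = 0.60051.

0.60051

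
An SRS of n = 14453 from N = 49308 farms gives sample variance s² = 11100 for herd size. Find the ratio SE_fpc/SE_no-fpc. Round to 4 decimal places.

0.8408

f = n/N = 14453/49308 = 0.29311674.
SE_no-fpc = √(s²/n) = 0.87635988; SE_fpc = √((1−f)s²/n) = 0.7368114.
Ratio = √(1−f) = 0.84076350.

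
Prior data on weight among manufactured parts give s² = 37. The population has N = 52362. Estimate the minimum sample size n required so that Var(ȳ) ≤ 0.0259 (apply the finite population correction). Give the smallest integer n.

Without fpc, n₀ = s²/D = 37/0.0259 = 1428.5714.
With fpc, (1 − n/N)·s²/n ≤ D requires n ≥ n₀/(1 + n₀/N) = 1428.5714/(1 + 1428.5714/52362) = 1390.6314.
Rounding up, n = 1391.

1391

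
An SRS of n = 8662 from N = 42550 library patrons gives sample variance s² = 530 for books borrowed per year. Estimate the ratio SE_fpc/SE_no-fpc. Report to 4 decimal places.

f = n/N = 8662/42550 = 0.20357227.
SE_no-fpc = √(s²/n) = 0.24735964; SE_fpc = √((1−f)s²/n) = 0.22075067.
Ratio = √(1−f) = 0.89242800.

0.8924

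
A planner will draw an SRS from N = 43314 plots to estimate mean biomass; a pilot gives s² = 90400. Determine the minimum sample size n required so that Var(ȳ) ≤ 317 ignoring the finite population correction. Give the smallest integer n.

286

Without fpc, n₀ = s²/D = 90400/317 = 285.1735.
Rounding up, n = 286.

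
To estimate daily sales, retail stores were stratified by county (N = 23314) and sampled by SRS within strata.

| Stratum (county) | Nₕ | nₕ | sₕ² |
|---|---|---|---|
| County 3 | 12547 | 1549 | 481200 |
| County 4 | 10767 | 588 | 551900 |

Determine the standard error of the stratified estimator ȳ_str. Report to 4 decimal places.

16.3745

Var(ȳ_str) = Σₕ Wₕ²(1 − fₕ)sₕ²/nₕ with Wₕ = Nₕ/N, N = 23314.
County 3: Wₕ = 0.53817449; term = 0.53817449²·(1 − 0.12345581)·481200/1549 = 78.866802.
County 4: Wₕ = 0.46182551; term = 0.46182551²·(1 − 0.05461131)·551900/588 = 189.25585.
Sum = 268.12265.
SE = √(268.12265) = 16.3745.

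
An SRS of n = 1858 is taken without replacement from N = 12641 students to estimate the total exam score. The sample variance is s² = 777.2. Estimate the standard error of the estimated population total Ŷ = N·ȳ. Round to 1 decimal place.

7551.0

Var(Ŷ) = N²·Var(ȳ) = N²·(1 − n/N)·s²/n.
f = 1858/12641 = 0.14698204; Var(ȳ) = 0.85301796·777.2/1858 = 0.35681677.
Var(Ŷ) = 12641² · 0.35681677 = 5.7017493 × 10^7.
SE(Ŷ) = √(5.7017493 × 10^7) = 7551.0.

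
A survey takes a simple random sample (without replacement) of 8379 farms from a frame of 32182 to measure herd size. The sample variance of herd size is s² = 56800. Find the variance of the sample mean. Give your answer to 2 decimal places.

Under SRS without replacement, Var(ȳ) = (1 − f)·s²/n with f = n/N = 8379/32182 = 0.26036294.
Var(ȳ) = (1 − 0.26036294)·56800/8379 = 0.73963706·6.7788519 = 5.0138901.

5.01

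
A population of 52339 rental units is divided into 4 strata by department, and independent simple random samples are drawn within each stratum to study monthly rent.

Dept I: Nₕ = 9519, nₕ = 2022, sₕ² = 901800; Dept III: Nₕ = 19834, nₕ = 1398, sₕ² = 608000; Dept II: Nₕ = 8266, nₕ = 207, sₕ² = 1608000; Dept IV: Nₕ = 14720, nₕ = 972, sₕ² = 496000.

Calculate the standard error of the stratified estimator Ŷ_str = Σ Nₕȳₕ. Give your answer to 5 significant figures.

900890

Var(Ŷ_str) = Σₕ Nₕ²(1 − fₕ)sₕ²/nₕ.
Dept I: 9519²·(1 − 2022/9519)·901800/2022 = 3.1827895 × 10^10.
Dept III: 19834²·(1 − 1398/19834)·608000/1398 = 1.5902793 × 10^11.
Dept II: 8266²·(1 − 207/8266)·1608000/207 = 5.1747843 × 10^11.
Dept IV: 14720²·(1 − 972/14720)·496000/972 = 1.0326728 × 10^11.
Sum = 8.1160154 × 10^11.
SE = √(8.1160154 × 10^11) = 900890.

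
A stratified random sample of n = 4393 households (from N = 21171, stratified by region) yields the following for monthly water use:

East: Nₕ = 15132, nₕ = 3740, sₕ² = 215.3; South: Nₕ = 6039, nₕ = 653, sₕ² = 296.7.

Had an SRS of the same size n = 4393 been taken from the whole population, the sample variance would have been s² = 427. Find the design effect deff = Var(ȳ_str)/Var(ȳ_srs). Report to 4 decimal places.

Var(ȳ_str) = Σ Wₕ²(1−fₕ)sₕ²/nₕ with Wₕ = Nₕ/21171:
  East: (15132/21171)²·(1−3740/15132)·215.3/3740 = 0.022140427
  South: (6039/21171)²·(1−653/6039)·296.7/653 = 0.032972585
  → Var(ȳ_str) = 0.055113012.
Var(ȳ_srs) = (1 − 4393/21171)·427/4393 = 0.077030992.
deff = 0.055113012 / 0.077030992 = 0.7155.

0.7155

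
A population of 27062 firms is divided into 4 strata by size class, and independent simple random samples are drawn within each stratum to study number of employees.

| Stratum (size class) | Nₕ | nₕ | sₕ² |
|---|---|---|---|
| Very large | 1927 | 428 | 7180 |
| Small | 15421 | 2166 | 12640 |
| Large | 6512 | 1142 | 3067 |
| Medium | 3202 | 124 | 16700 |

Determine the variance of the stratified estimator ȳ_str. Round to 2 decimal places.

Var(ȳ_str) = Σₕ Wₕ²(1 − fₕ)sₕ²/nₕ with Wₕ = Nₕ/N, N = 27062.
Very large: Wₕ = 0.07120686; term = 0.07120686²·(1 − 0.22210690)·7180/428 = 0.066167426.
Small: Wₕ = 0.56983963; term = 0.56983963²·(1 − 0.14045782)·12640/2166 = 1.6287751.
Large: Wₕ = 0.24063262; term = 0.24063262²·(1 − 0.17536855)·3067/1142 = 0.12823795.
Medium: Wₕ = 0.11832089; term = 0.11832089²·(1 − 0.03872580)·16700/124 = 1.8124455.
Sum = 3.635626.

3.64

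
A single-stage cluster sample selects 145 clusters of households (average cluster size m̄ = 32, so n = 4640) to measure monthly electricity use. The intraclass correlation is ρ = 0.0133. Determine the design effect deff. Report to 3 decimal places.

deff = 1 + (32 − 1)·0.0133 = 1 + 0.4123 = 1.4123.

1.412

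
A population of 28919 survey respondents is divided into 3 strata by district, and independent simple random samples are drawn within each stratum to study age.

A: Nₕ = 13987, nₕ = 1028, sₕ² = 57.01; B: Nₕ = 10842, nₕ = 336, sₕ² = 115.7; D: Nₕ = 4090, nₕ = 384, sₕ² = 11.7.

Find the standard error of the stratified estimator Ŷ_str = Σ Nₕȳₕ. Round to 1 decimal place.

Var(Ŷ_str) = Σₕ Nₕ²(1 − fₕ)sₕ²/nₕ.
A: 13987²·(1 − 1028/13987)·57.01/1028 = 1.0052035 × 10^7.
B: 10842²·(1 − 336/10842)·115.7/336 = 3.9223007 × 10^7.
D: 4090²·(1 − 384/4090)·11.7/384 = 461831.3.
Sum = 4.9736873 × 10^7.
SE = √(4.9736873 × 10^7) = 7052.4.

7052.4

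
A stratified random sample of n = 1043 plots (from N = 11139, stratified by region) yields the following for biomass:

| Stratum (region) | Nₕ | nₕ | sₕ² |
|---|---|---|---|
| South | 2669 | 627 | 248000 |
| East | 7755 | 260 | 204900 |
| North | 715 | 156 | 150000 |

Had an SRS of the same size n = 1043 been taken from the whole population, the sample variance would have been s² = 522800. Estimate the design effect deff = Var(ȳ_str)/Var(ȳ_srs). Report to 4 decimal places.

0.8577

Var(ȳ_str) = Σ Wₕ²(1−fₕ)sₕ²/nₕ with Wₕ = Nₕ/11139:
  South: (2669/11139)²·(1−627/2669)·248000/627 = 17.373849
  East: (7755/11139)²·(1−260/7755)·204900/260 = 369.17275
  North: (715/11139)²·(1−156/715)·150000/156 = 3.097363
  → Var(ȳ_str) = 389.64396.
Var(ȳ_srs) = (1 − 1043/11139)·522800/1043 = 454.31221.
deff = 389.64396 / 454.31221 = 0.8577.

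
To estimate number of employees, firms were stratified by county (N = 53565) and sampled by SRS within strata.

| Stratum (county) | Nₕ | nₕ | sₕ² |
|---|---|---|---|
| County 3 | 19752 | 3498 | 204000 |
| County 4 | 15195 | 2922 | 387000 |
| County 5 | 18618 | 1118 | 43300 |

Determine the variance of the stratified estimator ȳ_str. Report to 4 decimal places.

Var(ȳ_str) = Σₕ Wₕ²(1 − fₕ)sₕ²/nₕ with Wₕ = Nₕ/N, N = 53565.
County 3: Wₕ = 0.36874825; term = 0.36874825²·(1 − 0.17709599)·204000/3498 = 6.5255854.
County 4: Wₕ = 0.28367404; term = 0.28367404²·(1 − 0.19230010)·387000/2922 = 8.6083511.
County 5: Wₕ = 0.34757771; term = 0.34757771²·(1 − 0.06004941)·43300/1118 = 4.3979972.
Sum = 19.531934.

19.5319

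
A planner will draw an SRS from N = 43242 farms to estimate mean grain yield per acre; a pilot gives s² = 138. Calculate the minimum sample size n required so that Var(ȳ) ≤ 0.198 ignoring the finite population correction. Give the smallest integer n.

697

Without fpc, n₀ = s²/D = 138/0.198 = 696.9697.
Rounding up, n = 697.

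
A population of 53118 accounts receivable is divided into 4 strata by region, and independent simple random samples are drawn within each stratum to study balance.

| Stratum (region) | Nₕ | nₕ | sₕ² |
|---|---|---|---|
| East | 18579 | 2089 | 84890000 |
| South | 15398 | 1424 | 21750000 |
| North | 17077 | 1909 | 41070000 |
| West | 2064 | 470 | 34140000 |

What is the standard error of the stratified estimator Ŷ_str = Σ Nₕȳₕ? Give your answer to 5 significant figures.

Var(Ŷ_str) = Σₕ Nₕ²(1 − fₕ)sₕ²/nₕ.
East: 18579²·(1 − 2089/18579)·84890000/2089 = 1.2449763 × 10^13.
South: 15398²·(1 − 1424/15398)·21750000/1424 = 3.2865052 × 10^12.
North: 17077²·(1 − 1909/17077)·41070000/1909 = 5.5726103 × 10^12.
West: 2064²·(1 − 470/2064)·34140000/470 = 2.3898116 × 10^11.
Sum = 2.154786 × 10^13.
SE = √(2.154786 × 10^13) = 4.6420 × 10^6.

4.6420 × 10^6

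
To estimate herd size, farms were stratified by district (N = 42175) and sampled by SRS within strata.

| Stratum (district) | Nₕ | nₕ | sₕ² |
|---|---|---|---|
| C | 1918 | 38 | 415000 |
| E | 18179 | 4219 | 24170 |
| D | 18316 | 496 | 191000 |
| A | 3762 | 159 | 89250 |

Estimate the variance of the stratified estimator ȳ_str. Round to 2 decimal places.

Var(ȳ_str) = Σₕ Wₕ²(1 − fₕ)sₕ²/nₕ with Wₕ = Nₕ/N, N = 42175.
C: Wₕ = 0.04547718; term = 0.04547718²·(1 − 0.01981230)·415000/38 = 22.139141.
E: Wₕ = 0.43103734; term = 0.43103734²·(1 − 0.23208097)·24170/4219 = 0.81735806.
D: Wₕ = 0.43428571; term = 0.43428571²·(1 − 0.02708015)·191000/496 = 70.66101.
A: Wₕ = 0.08919976; term = 0.08919976²·(1 − 0.04226475)·89250/159 = 4.2774404.
Sum = 97.894949.

97.89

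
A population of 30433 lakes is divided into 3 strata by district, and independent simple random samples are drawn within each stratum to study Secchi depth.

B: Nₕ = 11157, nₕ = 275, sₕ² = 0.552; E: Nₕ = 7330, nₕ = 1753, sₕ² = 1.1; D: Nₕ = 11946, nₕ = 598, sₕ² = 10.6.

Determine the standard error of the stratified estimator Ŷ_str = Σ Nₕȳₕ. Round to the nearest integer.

Var(Ŷ_str) = Σₕ Nₕ²(1 − fₕ)sₕ²/nₕ.
B: 11157²·(1 − 275/11157)·0.552/275 = 243703.93.
E: 7330²·(1 − 1753/7330)·1.1/1753 = 25651.655.
D: 11946²·(1 − 598/11946)·10.6/598 = 2.4029599 × 10^6.
Sum = 2.6723155 × 10^6.
SE = √(2.6723155 × 10^6) = 1635.

1635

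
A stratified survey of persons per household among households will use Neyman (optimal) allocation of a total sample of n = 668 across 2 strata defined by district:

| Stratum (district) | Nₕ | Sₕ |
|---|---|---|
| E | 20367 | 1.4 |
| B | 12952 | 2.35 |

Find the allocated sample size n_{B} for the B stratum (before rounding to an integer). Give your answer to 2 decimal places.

Neyman allocation: nₕ = n·NₕSₕ / Σⱼ NⱼSⱼ.
Σ NⱼSⱼ = 20367·1.4 + 12952·2.35 = 58951.
n_{B} = 668·12952·2.35 / 58951 = 344.90.

344.90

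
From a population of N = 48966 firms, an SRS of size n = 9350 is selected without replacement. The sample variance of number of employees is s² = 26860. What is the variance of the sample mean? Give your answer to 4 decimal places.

Under SRS without replacement, Var(ȳ) = (1 − f)·s²/n with f = n/N = 9350/48966 = 0.19094882.
Var(ȳ) = (1 − 0.19094882)·26860/9350 = 0.80905118·2.8727273 = 2.3241834.

2.3242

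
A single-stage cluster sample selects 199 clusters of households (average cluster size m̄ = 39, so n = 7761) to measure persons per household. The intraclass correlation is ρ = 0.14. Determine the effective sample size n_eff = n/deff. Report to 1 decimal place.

deff = 1 + (39 − 1)·0.14 = 1 + 5.32 = 6.32.
n_eff = 7761 / 6.32 = 1228.0.

1228.0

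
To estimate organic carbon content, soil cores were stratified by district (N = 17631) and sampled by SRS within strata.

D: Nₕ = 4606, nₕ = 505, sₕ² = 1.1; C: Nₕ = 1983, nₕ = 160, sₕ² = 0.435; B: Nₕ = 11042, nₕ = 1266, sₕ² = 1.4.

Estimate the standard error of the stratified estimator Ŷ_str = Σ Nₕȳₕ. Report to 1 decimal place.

412.7

Var(Ŷ_str) = Σₕ Nₕ²(1 − fₕ)sₕ²/nₕ.
D: 4606²·(1 − 505/4606)·1.1/505 = 41144.805.
C: 1983²·(1 − 160/1983)·0.435/160 = 9828.3057.
B: 11042²·(1 − 1266/11042)·1.4/1266 = 119372.22.
Sum = 170345.33.
SE = √(170345.33) = 412.7.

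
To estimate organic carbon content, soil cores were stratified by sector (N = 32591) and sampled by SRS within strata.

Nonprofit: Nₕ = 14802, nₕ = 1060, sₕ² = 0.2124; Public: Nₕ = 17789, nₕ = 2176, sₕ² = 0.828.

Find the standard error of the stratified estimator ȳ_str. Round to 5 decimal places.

0.01174

Var(ȳ_str) = Σₕ Wₕ²(1 − fₕ)sₕ²/nₕ with Wₕ = Nₕ/N, N = 32591.
Nonprofit: Wₕ = 0.45417447; term = 0.45417447²·(1 − 0.07161194)·0.2124/1060 = 3.8372811 × 10^-5.
Public: Wₕ = 0.54582553; term = 0.54582553²·(1 − 0.12232278)·0.828/2176 = 9.9497912 × 10^-5.
Sum = 1.3787072 × 10^-4.
SE = √(1.3787072 × 10^-4) = 0.01174.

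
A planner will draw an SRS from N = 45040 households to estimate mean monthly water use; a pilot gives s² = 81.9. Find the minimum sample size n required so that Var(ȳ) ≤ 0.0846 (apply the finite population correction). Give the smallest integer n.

948

Without fpc, n₀ = s²/D = 81.9/0.0846 = 968.0851.
With fpc, (1 − n/N)·s²/n ≤ D requires n ≥ n₀/(1 + n₀/N) = 968.0851/(1 + 968.0851/45040) = 947.7150.
Rounding up, n = 948.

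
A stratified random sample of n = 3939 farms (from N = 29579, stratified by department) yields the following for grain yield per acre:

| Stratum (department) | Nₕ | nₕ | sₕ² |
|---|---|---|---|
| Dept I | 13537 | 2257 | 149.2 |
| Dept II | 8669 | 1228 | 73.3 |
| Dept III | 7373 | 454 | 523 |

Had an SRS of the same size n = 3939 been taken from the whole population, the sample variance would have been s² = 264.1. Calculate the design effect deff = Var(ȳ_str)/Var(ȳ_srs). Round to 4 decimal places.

Var(ȳ_str) = Σ Wₕ²(1−fₕ)sₕ²/nₕ with Wₕ = Nₕ/29579:
  Dept I: (13537/29579)²·(1−2257/13537)·149.2/2257 = 0.011537237
  Dept II: (8669/29579)²·(1−1228/8669)·73.3/1228 = 0.0044008741
  Dept III: (7373/29579)²·(1−454/7373)·523/454 = 0.06716862
  → Var(ȳ_str) = 0.083106731.
Var(ȳ_srs) = (1 − 3939/29579)·264.1/3939 = 0.058118842.
deff = 0.083106731 / 0.058118842 = 1.4299.

1.4299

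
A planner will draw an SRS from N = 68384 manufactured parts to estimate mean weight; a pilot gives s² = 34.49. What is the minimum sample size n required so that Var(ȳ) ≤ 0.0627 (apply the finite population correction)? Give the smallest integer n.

546

Without fpc, n₀ = s²/D = 34.49/0.0627 = 550.0797.
With fpc, (1 − n/N)·s²/n ≤ D requires n ≥ n₀/(1 + n₀/N) = 550.0797/(1 + 550.0797/68384) = 545.6902.
Rounding up, n = 546.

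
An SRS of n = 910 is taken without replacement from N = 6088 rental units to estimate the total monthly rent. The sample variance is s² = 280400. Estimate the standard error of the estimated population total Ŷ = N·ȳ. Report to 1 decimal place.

98556.8

Var(Ŷ) = N²·Var(ȳ) = N²·(1 − n/N)·s²/n.
f = 910/6088 = 0.14947438; Var(ȳ) = 0.85052562·280400/910 = 262.07405.
Var(Ŷ) = 6088² · 262.07405 = 9.7134455 × 10^9.
SE(Ŷ) = √(9.7134455 × 10^9) = 98556.8.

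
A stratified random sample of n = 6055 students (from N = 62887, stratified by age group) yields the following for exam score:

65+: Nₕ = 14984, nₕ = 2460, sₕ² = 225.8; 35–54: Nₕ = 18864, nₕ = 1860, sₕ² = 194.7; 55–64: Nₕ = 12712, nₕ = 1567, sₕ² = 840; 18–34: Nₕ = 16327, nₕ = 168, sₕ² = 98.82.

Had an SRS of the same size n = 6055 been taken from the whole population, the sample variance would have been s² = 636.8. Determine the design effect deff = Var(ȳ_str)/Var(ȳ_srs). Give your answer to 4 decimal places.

Var(ȳ_str) = Σ Wₕ²(1−fₕ)sₕ²/nₕ with Wₕ = Nₕ/62887:
  65+: (14984/62887)²·(1−2460/14984)·225.8/2460 = 0.0043554988
  35–54: (18864/62887)²·(1−1860/18864)·194.7/1860 = 0.0084901651
  55–64: (12712/62887)²·(1−1567/12712)·840/1567 = 0.019203593
  18–34: (16327/62887)²·(1−168/16327)·98.82/168 = 0.039240514
  → Var(ȳ_str) = 0.071289771.
Var(ȳ_srs) = (1 − 6055/62887)·636.8/6055 = 0.095043182.
deff = 0.071289771 / 0.095043182 = 0.7501.

0.7501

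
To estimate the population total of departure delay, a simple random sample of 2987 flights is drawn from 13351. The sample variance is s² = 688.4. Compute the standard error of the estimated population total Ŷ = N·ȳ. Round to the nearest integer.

5647

Var(Ŷ) = N²·Var(ȳ) = N²·(1 − n/N)·s²/n.
f = 2987/13351 = 0.22372856; Var(ȳ) = 0.77627144·688.4/2987 = 0.17890367.
Var(Ŷ) = 13351² · 0.17890367 = 3.1889436 × 10^7.
SE(Ŷ) = √(3.1889436 × 10^7) = 5647.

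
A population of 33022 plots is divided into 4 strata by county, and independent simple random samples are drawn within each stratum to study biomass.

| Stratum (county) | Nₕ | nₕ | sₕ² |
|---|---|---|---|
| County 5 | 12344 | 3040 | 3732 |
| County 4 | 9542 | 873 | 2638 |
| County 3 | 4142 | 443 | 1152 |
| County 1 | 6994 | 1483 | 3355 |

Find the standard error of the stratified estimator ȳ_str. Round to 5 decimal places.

Var(ȳ_str) = Σₕ Wₕ²(1 − fₕ)sₕ²/nₕ with Wₕ = Nₕ/N, N = 33022.
County 5: Wₕ = 0.37381140; term = 0.37381140²·(1 − 0.24627349)·3732/3040 = 0.12929655.
County 4: Wₕ = 0.28895888; term = 0.28895888²·(1 − 0.09149025)·2638/873 = 0.22922512.
County 3: Wₕ = 0.12543153; term = 0.12543153²·(1 − 0.10695316)·1152/443 = 0.036537298.
County 1: Wₕ = 0.21179820; term = 0.21179820²·(1 − 0.21203889)·3355/1483 = 0.079965133.
Sum = 0.4750241.
SE = √(0.4750241) = 0.68922.

0.68922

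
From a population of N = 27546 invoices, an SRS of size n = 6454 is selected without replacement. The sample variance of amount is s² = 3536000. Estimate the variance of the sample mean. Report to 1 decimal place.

419.5

Under SRS without replacement, Var(ȳ) = (1 − f)·s²/n with f = n/N = 6454/27546 = 0.23429899.
Var(ȳ) = (1 − 0.23429899)·3536000/6454 = 0.76570101·547.87729 = 419.51019.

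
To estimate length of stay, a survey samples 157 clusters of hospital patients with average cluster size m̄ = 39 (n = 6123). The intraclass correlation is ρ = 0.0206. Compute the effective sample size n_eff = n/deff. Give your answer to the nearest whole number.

deff = 1 + (39 − 1)·0.0206 = 1 + 0.7828 = 1.7828.
n_eff = 6123 / 1.7828 = 3434.

3434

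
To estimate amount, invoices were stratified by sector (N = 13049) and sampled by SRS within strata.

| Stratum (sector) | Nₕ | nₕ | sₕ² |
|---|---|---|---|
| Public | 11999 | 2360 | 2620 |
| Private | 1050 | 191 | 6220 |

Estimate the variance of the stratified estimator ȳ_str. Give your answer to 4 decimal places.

Var(ȳ_str) = Σₕ Wₕ²(1 − fₕ)sₕ²/nₕ with Wₕ = Nₕ/N, N = 13049.
Public: Wₕ = 0.91953406; term = 0.91953406²·(1 − 0.19668306)·2620/2360 = 0.75407034.
Private: Wₕ = 0.08046594; term = 0.08046594²·(1 − 0.18190476)·6220/191 = 0.17249838.
Sum = 0.92656872.

0.9266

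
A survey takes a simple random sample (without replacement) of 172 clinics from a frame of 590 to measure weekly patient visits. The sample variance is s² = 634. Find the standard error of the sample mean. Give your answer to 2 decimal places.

Under SRS without replacement, Var(ȳ) = (1 − f)·s²/n with f = n/N = 172/590 = 0.29152542.
Var(ȳ) = (1 − 0.29152542)·634/172 = 0.70847458·3.6860465 = 2.6114702.
SE(ȳ) = √(2.6114702) = 1.62.

1.62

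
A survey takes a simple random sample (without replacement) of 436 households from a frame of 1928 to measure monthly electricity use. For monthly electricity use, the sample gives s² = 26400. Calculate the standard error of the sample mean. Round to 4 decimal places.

6.8453

Under SRS without replacement, Var(ȳ) = (1 − f)·s²/n with f = n/N = 436/1928 = 0.22614108.
Var(ȳ) = (1 − 0.22614108)·26400/436 = 0.77385892·60.550459 = 46.857513.
SE(ȳ) = √(46.857513) = 6.8453.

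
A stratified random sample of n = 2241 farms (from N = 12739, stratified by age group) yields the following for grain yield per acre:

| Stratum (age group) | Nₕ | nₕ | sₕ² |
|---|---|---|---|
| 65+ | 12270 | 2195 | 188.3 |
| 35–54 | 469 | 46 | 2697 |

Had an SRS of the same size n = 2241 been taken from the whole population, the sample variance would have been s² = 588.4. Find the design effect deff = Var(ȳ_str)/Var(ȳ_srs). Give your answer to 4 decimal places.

0.6333

Var(ȳ_str) = Σ Wₕ²(1−fₕ)sₕ²/nₕ with Wₕ = Nₕ/12739:
  65+: (12270/12739)²·(1−2195/12270)·188.3/2195 = 0.065348367
  35–54: (469/12739)²·(1−46/469)·2697/46 = 0.071674661
  → Var(ȳ_str) = 0.13702303.
Var(ȳ_srs) = (1 − 2241/12739)·588.4/2241 = 0.21637249.
deff = 0.13702303 / 0.21637249 = 0.6333.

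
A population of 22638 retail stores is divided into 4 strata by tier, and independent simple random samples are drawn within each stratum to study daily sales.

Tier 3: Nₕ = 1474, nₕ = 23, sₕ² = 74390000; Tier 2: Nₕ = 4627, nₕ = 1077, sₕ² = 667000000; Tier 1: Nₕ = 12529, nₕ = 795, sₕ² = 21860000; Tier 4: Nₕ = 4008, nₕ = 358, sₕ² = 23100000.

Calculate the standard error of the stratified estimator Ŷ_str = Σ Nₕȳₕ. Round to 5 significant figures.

Var(Ŷ_str) = Σₕ Nₕ²(1 − fₕ)sₕ²/nₕ.
Tier 3: 1474²·(1 − 23/1474)·74390000/23 = 6.917539 × 10^12.
Tier 2: 4627²·(1 − 1077/4627)·667000000/1077 = 1.0172741 × 10^13.
Tier 1: 12529²·(1 − 795/12529)·21860000/795 = 4.0424581 × 10^12.
Tier 4: 4008²·(1 − 358/4008)·23100000/358 = 9.4395117 × 10^11.
Sum = 2.2076689 × 10^13.
SE = √(2.2076689 × 10^13) = 4.6986 × 10^6.

4.6986 × 10^6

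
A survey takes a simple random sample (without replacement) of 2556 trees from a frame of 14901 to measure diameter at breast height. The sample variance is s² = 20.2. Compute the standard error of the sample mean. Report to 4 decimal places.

0.0809

Under SRS without replacement, Var(ȳ) = (1 − f)·s²/n with f = n/N = 2556/14901 = 0.17153211.
Var(ȳ) = (1 − 0.17153211)·20.2/2556 = 0.82846789·0.0079029734 = 0.0065473597.
SE(ȳ) = √(0.0065473597) = 0.0809.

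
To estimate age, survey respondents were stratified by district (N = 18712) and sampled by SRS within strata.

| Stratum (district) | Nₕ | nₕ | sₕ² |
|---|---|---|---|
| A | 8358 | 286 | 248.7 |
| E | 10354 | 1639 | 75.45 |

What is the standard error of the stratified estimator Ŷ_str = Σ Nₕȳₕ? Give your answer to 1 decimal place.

7926.0

Var(Ŷ_str) = Σₕ Nₕ²(1 − fₕ)sₕ²/nₕ.
A: 8358²·(1 − 286/8358)·248.7/286 = 5.8666918 × 10^7.
E: 10354²·(1 − 1639/10354)·75.45/1639 = 4.1538981 × 10^6.
Sum = 6.2820816 × 10^7.
SE = √(6.2820816 × 10^7) = 7926.0.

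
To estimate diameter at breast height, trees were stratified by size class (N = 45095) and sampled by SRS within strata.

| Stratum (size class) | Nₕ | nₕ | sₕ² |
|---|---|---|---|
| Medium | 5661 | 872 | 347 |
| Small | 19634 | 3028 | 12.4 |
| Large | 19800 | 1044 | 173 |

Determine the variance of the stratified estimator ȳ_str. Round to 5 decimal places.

0.03622

Var(ȳ_str) = Σₕ Wₕ²(1 − fₕ)sₕ²/nₕ with Wₕ = Nₕ/N, N = 45095.
Medium: Wₕ = 0.12553498; term = 0.12553498²·(1 − 0.15403639)·347/872 = 0.0053051076.
Small: Wₕ = 0.43539195; term = 0.43539195²·(1 − 0.15422227)·12.4/3028 = 6.5657275 × 10^-4.
Large: Wₕ = 0.43907307; term = 0.43907307²·(1 − 0.05272727)·173/1044 = 0.030261764.
Sum = 0.036223444.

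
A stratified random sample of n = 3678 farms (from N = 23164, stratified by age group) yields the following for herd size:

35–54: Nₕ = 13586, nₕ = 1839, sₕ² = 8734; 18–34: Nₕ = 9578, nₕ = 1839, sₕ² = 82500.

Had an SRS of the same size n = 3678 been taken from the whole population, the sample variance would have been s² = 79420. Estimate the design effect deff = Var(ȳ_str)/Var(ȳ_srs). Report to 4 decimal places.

Var(ȳ_str) = Σ Wₕ²(1−fₕ)sₕ²/nₕ with Wₕ = Nₕ/23164:
  35–54: (13586/23164)²·(1−1839/13586)·8734/1839 = 1.4126121
  18–34: (9578/23164)²·(1−1839/9578)·82500/1839 = 6.1973323
  → Var(ȳ_str) = 7.6099444.
Var(ȳ_srs) = (1 − 3678/23164)·79420/3678 = 18.164661.
deff = 7.6099444 / 18.164661 = 0.4189.

0.4189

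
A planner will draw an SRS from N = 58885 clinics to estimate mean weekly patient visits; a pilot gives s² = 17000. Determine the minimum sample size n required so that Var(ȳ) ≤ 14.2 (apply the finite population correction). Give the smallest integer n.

Without fpc, n₀ = s²/D = 17000/14.2 = 1197.1831.
With fpc, (1 − n/N)·s²/n ≤ D requires n ≥ n₀/(1 + n₀/N) = 1197.1831/(1 + 1197.1831/58885) = 1173.3283.
Rounding up, n = 1174.

1174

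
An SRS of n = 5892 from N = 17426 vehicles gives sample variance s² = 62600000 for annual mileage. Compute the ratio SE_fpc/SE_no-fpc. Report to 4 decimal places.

0.8136

f = n/N = 5892/17426 = 0.33811546.
SE_no-fpc = √(s²/n) = 103.07558; SE_fpc = √((1−f)s²/n) = 83.858466.
Ratio = √(1−f) = 0.81356287.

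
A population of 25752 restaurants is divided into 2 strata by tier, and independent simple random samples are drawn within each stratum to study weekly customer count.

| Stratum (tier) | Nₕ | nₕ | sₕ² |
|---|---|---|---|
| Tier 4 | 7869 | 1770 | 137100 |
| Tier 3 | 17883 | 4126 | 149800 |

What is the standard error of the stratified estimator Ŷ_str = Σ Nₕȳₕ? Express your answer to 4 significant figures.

112500

Var(Ŷ_str) = Σₕ Nₕ²(1 − fₕ)sₕ²/nₕ.
Tier 4: 7869²·(1 − 1770/7869)·137100/1770 = 3.7174263 × 10^9.
Tier 3: 17883²·(1 − 4126/17883)·149800/4126 = 8.9319586 × 10^9.
Sum = 1.2649385 × 10^10.
SE = √(1.2649385 × 10^10) = 112500.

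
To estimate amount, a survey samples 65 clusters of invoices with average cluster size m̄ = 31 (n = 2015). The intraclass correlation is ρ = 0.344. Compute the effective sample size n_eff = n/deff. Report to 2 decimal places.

deff = 1 + (31 − 1)·0.344 = 1 + 10.32 = 11.32.
n_eff = 2015 / 11.32 = 178.00.

178.00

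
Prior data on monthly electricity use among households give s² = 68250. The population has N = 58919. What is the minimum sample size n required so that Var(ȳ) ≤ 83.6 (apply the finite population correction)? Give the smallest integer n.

Without fpc, n₀ = s²/D = 68250/83.6 = 816.3876.
With fpc, (1 − n/N)·s²/n ≤ D requires n ≥ n₀/(1 + n₀/N) = 816.3876/(1 + 816.3876/58919) = 805.2302.
Rounding up, n = 806.

806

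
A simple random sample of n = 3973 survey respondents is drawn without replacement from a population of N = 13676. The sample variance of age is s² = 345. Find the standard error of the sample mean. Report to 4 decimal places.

0.2482

Under SRS without replacement, Var(ȳ) = (1 − f)·s²/n with f = n/N = 3973/13676 = 0.29050892.
Var(ȳ) = (1 − 0.29050892)·345/3973 = 0.70949108·0.086836144 = 0.06160947.
SE(ȳ) = √(0.06160947) = 0.2482.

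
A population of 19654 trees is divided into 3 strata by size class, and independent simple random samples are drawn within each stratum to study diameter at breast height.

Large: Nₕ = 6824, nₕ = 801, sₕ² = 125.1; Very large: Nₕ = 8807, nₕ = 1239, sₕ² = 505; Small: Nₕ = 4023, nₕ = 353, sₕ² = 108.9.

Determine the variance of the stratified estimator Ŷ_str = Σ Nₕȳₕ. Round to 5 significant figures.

3.8140 × 10^7

Var(Ŷ_str) = Σₕ Nₕ²(1 − fₕ)sₕ²/nₕ.
Large: 6824²·(1 − 801/6824)·125.1/801 = 6.4191374 × 10^6.
Very large: 8807²·(1 − 1239/8807)·505/1239 = 2.7166219 × 10^7.
Small: 4023²·(1 − 353/4023)·108.9/353 = 4.5547996 × 10^6.
Sum = 3.8140156 × 10^7.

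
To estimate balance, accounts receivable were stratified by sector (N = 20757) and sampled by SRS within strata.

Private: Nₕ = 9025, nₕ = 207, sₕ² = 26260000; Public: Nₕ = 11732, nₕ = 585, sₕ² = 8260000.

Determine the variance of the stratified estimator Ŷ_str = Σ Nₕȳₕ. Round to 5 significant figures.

Var(Ŷ_str) = Σₕ Nₕ²(1 − fₕ)sₕ²/nₕ.
Private: 9025²·(1 − 207/9025)·26260000/207 = 1.0095822 × 10^13.
Public: 11732²·(1 − 585/11732)·8260000/585 = 1.8465209 × 10^12.
Sum = 1.1942343 × 10^13.

1.1942 × 10^13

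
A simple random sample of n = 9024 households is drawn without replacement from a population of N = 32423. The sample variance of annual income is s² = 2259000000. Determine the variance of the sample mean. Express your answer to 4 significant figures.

Under SRS without replacement, Var(ȳ) = (1 − f)·s²/n with f = n/N = 9024/32423 = 0.27832095.
Var(ȳ) = (1 − 0.27832095)·2259000000/9024 = 0.72167905·250332.45 = 180659.68.

180700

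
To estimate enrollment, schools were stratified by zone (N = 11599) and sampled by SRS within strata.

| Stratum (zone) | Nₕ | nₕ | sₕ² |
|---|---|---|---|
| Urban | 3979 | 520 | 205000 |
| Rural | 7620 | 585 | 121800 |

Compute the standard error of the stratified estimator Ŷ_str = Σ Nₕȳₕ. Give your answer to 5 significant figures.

Var(Ŷ_str) = Σₕ Nₕ²(1 − fₕ)sₕ²/nₕ.
Urban: 3979²·(1 − 520/3979)·205000/520 = 5.4259404 × 10^9.
Rural: 7620²·(1 − 585/7620)·121800/585 = 1.116119 × 10^10.
Sum = 1.658713 × 10^10.
SE = √(1.658713 × 10^10) = 128790.

128790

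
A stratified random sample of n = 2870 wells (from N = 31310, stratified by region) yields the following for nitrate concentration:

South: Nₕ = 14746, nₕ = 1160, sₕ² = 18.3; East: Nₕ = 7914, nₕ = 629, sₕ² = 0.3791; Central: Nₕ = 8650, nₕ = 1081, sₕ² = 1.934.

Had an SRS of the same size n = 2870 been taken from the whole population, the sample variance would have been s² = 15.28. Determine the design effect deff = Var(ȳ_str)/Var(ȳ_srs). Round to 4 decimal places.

Var(ȳ_str) = Σ Wₕ²(1−fₕ)sₕ²/nₕ with Wₕ = Nₕ/31310:
  South: (14746/31310)²·(1−1160/14746)·18.3/1160 = 0.0032239835
  East: (7914/31310)²·(1−629/7914)·0.3791/629 = 3.5445622 × 10^-5
  Central: (8650/31310)²·(1−1081/8650)·1.934/1081 = 1.1948661 × 10^-4
  → Var(ȳ_str) = 0.0033789157.
Var(ȳ_srs) = (1 − 2870/31310)·15.28/2870 = 0.0048360188.
deff = 0.0033789157 / 0.0048360188 = 0.6987.

0.6987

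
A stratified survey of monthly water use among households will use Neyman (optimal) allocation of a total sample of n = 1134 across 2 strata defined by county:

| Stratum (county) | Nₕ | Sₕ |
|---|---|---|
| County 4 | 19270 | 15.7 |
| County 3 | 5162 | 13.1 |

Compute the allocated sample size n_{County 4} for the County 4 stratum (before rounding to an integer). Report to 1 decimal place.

926.8

Neyman allocation: nₕ = n·NₕSₕ / Σⱼ NⱼSⱼ.
Σ NⱼSⱼ = 19270·15.7 + 5162·13.1 = 370161.2.
n_{County 4} = 1134·19270·15.7 / 370161.2 = 926.8.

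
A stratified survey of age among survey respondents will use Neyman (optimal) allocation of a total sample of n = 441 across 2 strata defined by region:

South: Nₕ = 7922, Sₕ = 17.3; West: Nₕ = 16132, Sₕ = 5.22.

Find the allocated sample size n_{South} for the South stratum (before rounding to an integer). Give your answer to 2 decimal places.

273.16

Neyman allocation: nₕ = n·NₕSₕ / Σⱼ NⱼSⱼ.
Σ NⱼSⱼ = 7922·17.3 + 16132·5.22 = 221259.64.
n_{South} = 441·7922·17.3 / 221259.64 = 273.16.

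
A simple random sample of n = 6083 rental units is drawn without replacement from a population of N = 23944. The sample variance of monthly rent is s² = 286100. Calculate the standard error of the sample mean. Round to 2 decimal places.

5.92

Under SRS without replacement, Var(ȳ) = (1 − f)·s²/n with f = n/N = 6083/23944 = 0.25405112.
Var(ȳ) = (1 − 0.25405112)·286100/6083 = 0.74594888·47.032714 = 35.084.
SE(ȳ) = √(35.084) = 5.92.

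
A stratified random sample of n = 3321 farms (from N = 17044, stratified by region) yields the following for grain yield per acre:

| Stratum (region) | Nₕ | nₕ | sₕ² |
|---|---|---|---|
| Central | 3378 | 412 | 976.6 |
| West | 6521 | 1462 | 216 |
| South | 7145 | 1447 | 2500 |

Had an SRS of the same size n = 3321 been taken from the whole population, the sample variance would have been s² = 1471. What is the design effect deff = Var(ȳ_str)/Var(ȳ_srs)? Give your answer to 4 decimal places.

0.9552

Var(ȳ_str) = Σ Wₕ²(1−fₕ)sₕ²/nₕ with Wₕ = Nₕ/17044:
  Central: (3378/17044)²·(1−412/3378)·976.6/412 = 0.081753668
  West: (6521/17044)²·(1−1462/6521)·216/1462 = 0.016778078
  South: (7145/17044)²·(1−1447/7145)·2500/1447 = 0.24213251
  → Var(ȳ_str) = 0.34066426.
Var(ȳ_srs) = (1 − 3321/17044)·1471/3321 = 0.35663284.
deff = 0.34066426 / 0.35663284 = 0.9552.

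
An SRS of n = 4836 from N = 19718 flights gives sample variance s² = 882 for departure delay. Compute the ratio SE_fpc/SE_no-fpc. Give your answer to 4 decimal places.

0.8688

f = n/N = 4836/19718 = 0.24525814.
SE_no-fpc = √(s²/n) = 0.42706221; SE_fpc = √((1−f)s²/n) = 0.37101406.
Ratio = √(1−f) = 0.86875880.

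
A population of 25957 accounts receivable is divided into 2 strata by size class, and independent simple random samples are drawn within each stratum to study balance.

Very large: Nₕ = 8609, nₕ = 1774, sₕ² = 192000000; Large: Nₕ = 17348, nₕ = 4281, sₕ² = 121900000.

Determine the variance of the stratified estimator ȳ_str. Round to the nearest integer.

19032

Var(ȳ_str) = Σₕ Wₕ²(1 − fₕ)sₕ²/nₕ with Wₕ = Nₕ/N, N = 25957.
Very large: Wₕ = 0.33166391; term = 0.33166391²·(1 − 0.20606342)·192000000/1774 = 9452.1335.
Large: Wₕ = 0.66833609; term = 0.66833609²·(1 − 0.24677196)·121900000/4281 = 9580.2047.
Sum = 19032.338.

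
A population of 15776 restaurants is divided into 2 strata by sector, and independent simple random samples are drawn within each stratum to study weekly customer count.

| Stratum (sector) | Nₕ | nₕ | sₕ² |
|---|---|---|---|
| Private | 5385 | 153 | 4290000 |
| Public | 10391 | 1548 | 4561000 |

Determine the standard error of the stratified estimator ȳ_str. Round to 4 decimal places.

Var(ȳ_str) = Σₕ Wₕ²(1 − fₕ)sₕ²/nₕ with Wₕ = Nₕ/N, N = 15776.
Private: Wₕ = 0.34134128; term = 0.34134128²·(1 − 0.02841226)·4290000/153 = 3174.1358.
Public: Wₕ = 0.65865872; term = 0.65865872²·(1 − 0.14897507)·4561000/1548 = 1087.8081.
Sum = 4261.9439.
SE = √(4261.9439) = 65.2836.

65.2836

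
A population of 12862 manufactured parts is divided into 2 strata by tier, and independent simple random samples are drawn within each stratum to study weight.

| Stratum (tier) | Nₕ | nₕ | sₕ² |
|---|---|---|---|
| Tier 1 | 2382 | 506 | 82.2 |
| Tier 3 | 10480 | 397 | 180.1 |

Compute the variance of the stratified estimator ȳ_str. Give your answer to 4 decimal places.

0.2942

Var(ȳ_str) = Σₕ Wₕ²(1 − fₕ)sₕ²/nₕ with Wₕ = Nₕ/N, N = 12862.
Tier 1: Wₕ = 0.18519670; term = 0.18519670²·(1 − 0.21242653)·82.2/506 = 0.0043881239.
Tier 3: Wₕ = 0.81480330; term = 0.81480330²·(1 − 0.03788168)·180.1/397 = 0.28977255.
Sum = 0.29416067.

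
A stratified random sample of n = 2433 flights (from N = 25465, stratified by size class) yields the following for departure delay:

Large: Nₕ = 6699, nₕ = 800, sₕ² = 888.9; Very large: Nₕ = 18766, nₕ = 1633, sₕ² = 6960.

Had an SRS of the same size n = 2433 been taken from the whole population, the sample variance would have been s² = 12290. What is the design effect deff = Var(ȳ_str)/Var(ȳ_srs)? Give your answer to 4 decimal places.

Var(ȳ_str) = Σ Wₕ²(1−fₕ)sₕ²/nₕ with Wₕ = Nₕ/25465:
  Large: (6699/25465)²·(1−800/6699)·888.9/800 = 0.067711733
  Very large: (18766/25465)²·(1−1633/18766)·6960/1633 = 2.1132011
  → Var(ȳ_str) = 2.1809128.
Var(ȳ_srs) = (1 − 2433/25465)·12290/2433 = 4.5687537.
deff = 2.1809128 / 4.5687537 = 0.4774.

0.4774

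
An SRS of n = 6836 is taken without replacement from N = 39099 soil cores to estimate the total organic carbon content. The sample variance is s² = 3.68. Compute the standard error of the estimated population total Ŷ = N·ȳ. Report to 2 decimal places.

Var(Ŷ) = N²·Var(ȳ) = N²·(1 − n/N)·s²/n.
f = 6836/39099 = 0.17483823; Var(ȳ) = 0.82516177·3.68/6836 = 4.4420645 × 10^-4.
Var(Ŷ) = 39099² · (4.4420645 × 10^-4) = 679072.53.
SE(Ŷ) = √(679072.53) = 824.06.

824.06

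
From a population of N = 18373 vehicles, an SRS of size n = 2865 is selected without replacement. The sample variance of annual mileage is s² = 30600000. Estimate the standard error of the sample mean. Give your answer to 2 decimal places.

94.95

Under SRS without replacement, Var(ȳ) = (1 − f)·s²/n with f = n/N = 2865/18373 = 0.15593534.
Var(ȳ) = (1 − 0.15593534)·30600000/2865 = 0.84406466·10680.628 = 9015.1409.
SE(ȳ) = √(9015.1409) = 94.95.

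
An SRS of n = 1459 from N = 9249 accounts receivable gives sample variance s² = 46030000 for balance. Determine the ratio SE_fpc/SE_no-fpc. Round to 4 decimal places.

0.9177

f = n/N = 1459/9249 = 0.15774678.
SE_no-fpc = √(s²/n) = 177.6204; SE_fpc = √((1−f)s²/n) = 163.00997.
Ratio = √(1−f) = 0.91774355.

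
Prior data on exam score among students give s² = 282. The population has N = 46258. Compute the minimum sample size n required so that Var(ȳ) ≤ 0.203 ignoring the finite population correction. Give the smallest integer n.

Without fpc, n₀ = s²/D = 282/0.203 = 1389.1626.
Rounding up, n = 1390.

1390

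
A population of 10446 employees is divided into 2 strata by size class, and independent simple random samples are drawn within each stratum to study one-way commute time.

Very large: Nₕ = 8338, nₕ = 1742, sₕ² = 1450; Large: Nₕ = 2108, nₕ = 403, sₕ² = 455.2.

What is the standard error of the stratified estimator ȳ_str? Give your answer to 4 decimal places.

Var(ȳ_str) = Σₕ Wₕ²(1 − fₕ)sₕ²/nₕ with Wₕ = Nₕ/N, N = 10446.
Very large: Wₕ = 0.79820027; term = 0.79820027²·(1 − 0.20892300)·1450/1742 = 0.41952935.
Large: Wₕ = 0.20179973; term = 0.20179973²·(1 − 0.19117647)·455.2/403 = 0.037204216.
Sum = 0.45673357.
SE = √(0.45673357) = 0.6758.

0.6758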